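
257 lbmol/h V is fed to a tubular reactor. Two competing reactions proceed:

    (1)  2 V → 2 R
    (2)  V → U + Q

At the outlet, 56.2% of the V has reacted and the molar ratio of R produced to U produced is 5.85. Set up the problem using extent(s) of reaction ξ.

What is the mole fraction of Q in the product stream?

0.0758

Conversion of V: V consumed = 0.562 × 257 = 144.4 lbmol/h = 2ξ₁ + 1ξ₂.
Selectivity: 2ξ₁ / (1ξ₂) = 5.85 → ξ₁ = 2.925 ξ₂.
Substitute: (2·2.925 + 1) ξ₂ = 144.4 → ξ₂ = 21.09 lbmol/h, ξ₁ = 61.67 lbmol/h.
Outlet amounts (n = n₀ + Σ ν·ξ):
  V: 257 − 2(61.67) − 1(21.09) = 112.6
  R: 0 + 2(61.67) = 123.3
  U: 0 + 1(21.09) = 21.09
  Q: 0 + 1(21.09) = 21.09
Total out = 278.1 lbmol/h; y_Q = 21.09 / 278.1 = 0.07582.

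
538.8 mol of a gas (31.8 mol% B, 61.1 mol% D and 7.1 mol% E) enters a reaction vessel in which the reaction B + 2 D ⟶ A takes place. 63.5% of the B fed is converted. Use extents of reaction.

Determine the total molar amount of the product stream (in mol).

321 mol

B reacted = 0.635 × 171.3 = 108.8 mol; ν_B = −1, so ξ = 108.8/1 = 108.8 mol.
Outlet amounts (n = n₀ + ν ξ):
  B: 171.3 − 1(108.8) = 62.54
  D: 329.2 − 2(108.8) = 111.6
  A: 0 + 1(108.8) = 108.8
  E: 38.25 (inert)
Total out = 62.54 + 111.6 + 108.8 + 38.25 = 321.2 mol.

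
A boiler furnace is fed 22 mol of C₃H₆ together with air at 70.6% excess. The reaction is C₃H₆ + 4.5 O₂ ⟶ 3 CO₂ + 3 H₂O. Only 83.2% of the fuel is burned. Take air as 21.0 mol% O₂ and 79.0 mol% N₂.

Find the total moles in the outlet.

835 mol

Stoichiometric O₂ = 4.5 × 22 = 99 mol; O₂ fed = 99 × 1.706 = 168.9 mol.
N₂ fed = 168.9 × 79/21 = 635.4 mol.
Fuel reacted = 0.832 × 22 → ξ = 18.3 mol.
Outlet (n = n₀ + ν ξ):
  C₃H₆: 22 − 1(18.3) = 3.696
  O₂: 168.9 − 4.5(18.3) = 86.53
  N₂: 635.4 (inert)
  CO₂: 0 + 3(18.3) = 54.91
  H₂O: 0 + 3(18.3) = 54.91
Total out = 3.696 + 86.53 + 635.4 + 54.91 + 54.91 = 835.4 mol.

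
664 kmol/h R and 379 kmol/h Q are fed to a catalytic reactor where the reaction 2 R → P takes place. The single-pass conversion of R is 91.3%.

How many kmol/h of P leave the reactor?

R reacted = 0.913 × 664 = 606.2 kmol/h; ν_R = −2, so ξ = 606.2/2 = 303.1 kmol/h.
Outlet amounts (n = n₀ + ν ξ):
  R: 664 − 2(303.1) = 57.77
  P: 0 + 1(303.1) = 303.1
  Q: 379 (inert)

303 kmol/h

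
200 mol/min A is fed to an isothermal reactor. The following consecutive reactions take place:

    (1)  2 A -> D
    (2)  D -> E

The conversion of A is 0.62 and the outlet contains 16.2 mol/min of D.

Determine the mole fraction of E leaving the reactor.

0.332

Conversion of A: A consumed = 2ξ₁ = 0.62 × 200 → ξ₁ = 62 mol/min.
D balance: n_D = 0 + 1ξ₁ − 1ξ₂ = 16.2 → ξ₂ = (1·62 − 16.2)/1 = 45.8 mol/min.
Outlet amounts (n = n₀ + Σ ν·ξ):
  A: 200 − 2(62) = 76
  D: 0 + 1(62) − 1(45.8) = 16.2
  E: 0 + 1(45.8) = 45.8
Total out = 138 mol/min; y_E = 45.8 / 138 = 0.3319.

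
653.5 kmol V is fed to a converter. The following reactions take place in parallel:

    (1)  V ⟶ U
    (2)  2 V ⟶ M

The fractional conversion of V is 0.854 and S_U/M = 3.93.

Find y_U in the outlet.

0.661

Conversion of V: V consumed = 0.854 × 653.5 = 558.1 kmol = 1ξ₁ + 2ξ₂.
Selectivity: 1ξ₁ / (1ξ₂) = 3.93 → ξ₁ = 3.93 ξ₂.
Substitute: (1·3.93 + 2) ξ₂ = 558.1 → ξ₂ = 94.11 kmol, ξ₁ = 369.9 kmol.
Outlet amounts (n = n₀ + Σ ν·ξ):
  V: 653.5 − 1(369.9) − 2(94.11) = 95.41
  U: 0 + 1(369.9) = 369.9
  M: 0 + 1(94.11) = 94.11
Total out = 559.4 kmol; y_U = 369.9 / 559.4 = 0.6612.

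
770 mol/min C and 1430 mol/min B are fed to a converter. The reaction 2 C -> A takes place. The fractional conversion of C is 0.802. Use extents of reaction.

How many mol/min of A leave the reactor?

309 mol/min

C reacted = 0.802 × 770 = 617.5 mol/min; ν_C = −2, so ξ = 617.5/2 = 308.8 mol/min.
Outlet amounts (n = n₀ + ν ξ):
  C: 770 − 2(308.8) = 152.5
  A: 0 + 1(308.8) = 308.8
  B: 1430 (inert)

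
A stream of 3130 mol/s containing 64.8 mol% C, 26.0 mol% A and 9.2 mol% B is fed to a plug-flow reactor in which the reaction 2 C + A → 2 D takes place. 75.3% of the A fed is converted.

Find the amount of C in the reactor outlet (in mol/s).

803 mol/s

A reacted = 0.753 × 813.8 = 612.8 mol/s; ν_A = −1, so ξ = 612.8/1 = 612.8 mol/s.
Outlet amounts (n = n₀ + ν ξ):
  C: 2028 − 2(612.8) = 802.7
  A: 813.8 − 1(612.8) = 201
  D: 0 + 2(612.8) = 1226
  B: 288 (inert)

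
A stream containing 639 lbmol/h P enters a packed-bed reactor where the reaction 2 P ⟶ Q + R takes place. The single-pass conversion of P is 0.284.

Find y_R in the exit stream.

0.142

P reacted = 0.284 × 639 = 181.5 lbmol/h; ν_P = −2, so ξ = 181.5/2 = 90.74 lbmol/h.
Outlet amounts (n = n₀ + ν ξ):
  P: 639 − 2(90.74) = 457.5
  Q: 0 + 1(90.74) = 90.74
  R: 0 + 1(90.74) = 90.74
Total out = 639 lbmol/h; y_R = 90.74 / 639 = 0.142.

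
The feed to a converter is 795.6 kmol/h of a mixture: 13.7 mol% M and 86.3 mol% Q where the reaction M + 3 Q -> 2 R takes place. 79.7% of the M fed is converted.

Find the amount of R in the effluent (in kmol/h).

M reacted = 0.797 × 109 = 86.87 kmol/h; ν_M = −1, so ξ = 86.87/1 = 86.87 kmol/h.
Outlet amounts (n = n₀ + ν ξ):
  M: 109 − 1(86.87) = 22.13
  Q: 686.6 − 3(86.87) = 426
  R: 0 + 2(86.87) = 173.7

174 kmol/h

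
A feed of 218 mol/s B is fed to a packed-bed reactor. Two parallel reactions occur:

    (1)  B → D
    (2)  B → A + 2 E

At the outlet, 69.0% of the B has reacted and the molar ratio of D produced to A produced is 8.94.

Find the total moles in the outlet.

248 mol/s

Conversion of B: B consumed = 0.69 × 218 = 150.4 mol/s = 1ξ₁ + 1ξ₂.
Selectivity: 1ξ₁ / (1ξ₂) = 8.94 → ξ₁ = 8.94 ξ₂.
Substitute: (1·8.94 + 1) ξ₂ = 150.4 → ξ₂ = 15.13 mol/s, ξ₁ = 135.3 mol/s.
Outlet amounts (n = n₀ + Σ ν·ξ):
  B: 218 − 1(135.3) − 1(15.13) = 67.58
  D: 0 + 1(135.3) = 135.3
  A: 0 + 1(15.13) = 15.13
  E: 0 + 2(15.13) = 30.27
Total out = 67.58 + 135.3 + 15.13 + 30.27 = 248.3 mol/s.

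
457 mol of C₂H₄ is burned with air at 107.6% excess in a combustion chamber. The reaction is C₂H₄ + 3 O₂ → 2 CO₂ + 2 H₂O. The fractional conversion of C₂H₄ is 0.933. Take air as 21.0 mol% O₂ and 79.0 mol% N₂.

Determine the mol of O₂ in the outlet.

1570 mol

Stoichiometric O₂ = 3 × 457 = 1371 mol; O₂ fed = 1371 × 2.076 = 2846 mol.
N₂ fed = 2846 × 79/21 = 10710 mol.
Fuel reacted = 0.933 × 457 → ξ = 426.4 mol.
Outlet (n = n₀ + ν ξ):
  C₂H₄: 457 − 1(426.4) = 30.62
  O₂: 2846 − 3(426.4) = 1567
  N₂: 10710 (inert)
  CO₂: 0 + 2(426.4) = 852.8
  H₂O: 0 + 2(426.4) = 852.8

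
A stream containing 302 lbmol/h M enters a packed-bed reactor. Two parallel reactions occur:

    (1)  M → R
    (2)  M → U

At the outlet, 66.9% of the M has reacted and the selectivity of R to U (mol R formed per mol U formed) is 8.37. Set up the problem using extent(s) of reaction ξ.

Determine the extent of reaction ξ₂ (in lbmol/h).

Conversion of M: M consumed = 0.669 × 302 = 202 lbmol/h = 1ξ₁ + 1ξ₂.
Selectivity: 1ξ₁ / (1ξ₂) = 8.37 → ξ₁ = 8.37 ξ₂.
Substitute: (1·8.37 + 1) ξ₂ = 202 → ξ₂ = 21.56 lbmol/h, ξ₁ = 180.5 lbmol/h.
Outlet amounts (n = n₀ + Σ ν·ξ):
  M: 302 − 1(180.5) − 1(21.56) = 99.96
  R: 0 + 1(180.5) = 180.5
  U: 0 + 1(21.56) = 21.56

ξ₂ = 21.6 lbmol/h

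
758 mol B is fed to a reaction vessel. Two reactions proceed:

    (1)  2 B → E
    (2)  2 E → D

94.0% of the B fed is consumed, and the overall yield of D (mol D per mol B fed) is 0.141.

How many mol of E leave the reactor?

Conversion of B: B consumed = 2ξ₁ = 0.94 × 758 → ξ₁ = 356.3 mol.
Yield of D: 1ξ₂ / 758 = 0.141 → ξ₂ = 106.9 mol.
Outlet amounts (n = n₀ + Σ ν·ξ):
  B: 758 − 2(356.3) = 45.48
  E: 0 + 1(356.3) − 2(106.9) = 142.5
  D: 0 + 1(106.9) = 106.9

143 mol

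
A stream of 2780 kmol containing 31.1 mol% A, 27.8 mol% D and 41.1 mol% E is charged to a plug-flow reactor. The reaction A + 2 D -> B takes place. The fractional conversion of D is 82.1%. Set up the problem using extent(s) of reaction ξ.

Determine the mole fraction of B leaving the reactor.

0.148

D reacted = 0.821 × 772.8 = 634.5 kmol; ν_D = −2, so ξ = 634.5/2 = 317.3 kmol.
Outlet amounts (n = n₀ + ν ξ):
  A: 864.6 − 1(317.3) = 547.3
  D: 772.8 − 2(317.3) = 138.3
  B: 0 + 1(317.3) = 317.3
  E: 1143 (inert)
Total out = 2145 kmol; y_B = 317.3 / 2145 = 0.1479.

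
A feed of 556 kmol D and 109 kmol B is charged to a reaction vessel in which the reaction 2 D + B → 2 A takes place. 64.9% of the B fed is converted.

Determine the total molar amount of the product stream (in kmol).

B reacted = 0.649 × 109 = 70.74 kmol; ν_B = −1, so ξ = 70.74/1 = 70.74 kmol.
Outlet amounts (n = n₀ + ν ξ):
  D: 556 − 2(70.74) = 414.5
  B: 109 − 1(70.74) = 38.26
  A: 0 + 2(70.74) = 141.5
Total out = 414.5 + 38.26 + 141.5 = 594.3 kmol.

594 kmol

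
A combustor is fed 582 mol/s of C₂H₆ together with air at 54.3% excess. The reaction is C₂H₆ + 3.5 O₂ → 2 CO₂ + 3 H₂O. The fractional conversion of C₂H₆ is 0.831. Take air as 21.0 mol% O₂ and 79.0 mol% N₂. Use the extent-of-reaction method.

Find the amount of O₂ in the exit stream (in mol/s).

1450 mol/s

Stoichiometric O₂ = 3.5 × 582 = 2037 mol/s; O₂ fed = 2037 × 1.543 = 3143 mol/s.
N₂ fed = 3143 × 79/21 = 11820 mol/s.
Fuel reacted = 0.831 × 582 → ξ = 483.6 mol/s.
Outlet (n = n₀ + ν ξ):
  C₂H₆: 582 − 1(483.6) = 98.36
  O₂: 3143 − 3.5(483.6) = 1450
  N₂: 11820 (inert)
  CO₂: 0 + 2(483.6) = 967.3
  H₂O: 0 + 3(483.6) = 1451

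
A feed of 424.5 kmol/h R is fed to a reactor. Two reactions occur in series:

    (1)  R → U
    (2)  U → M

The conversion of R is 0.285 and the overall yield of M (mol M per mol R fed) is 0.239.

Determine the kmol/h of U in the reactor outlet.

19.5 kmol/h

Conversion of R: R consumed = 1ξ₁ = 0.285 × 424.5 → ξ₁ = 121 kmol/h.
Yield of M: 1ξ₂ / 424.5 = 0.239 → ξ₂ = 101.5 kmol/h.
Outlet amounts (n = n₀ + Σ ν·ξ):
  R: 424.5 − 1(121) = 303.5
  U: 0 + 1(121) − 1(101.5) = 19.53
  M: 0 + 1(101.5) = 101.5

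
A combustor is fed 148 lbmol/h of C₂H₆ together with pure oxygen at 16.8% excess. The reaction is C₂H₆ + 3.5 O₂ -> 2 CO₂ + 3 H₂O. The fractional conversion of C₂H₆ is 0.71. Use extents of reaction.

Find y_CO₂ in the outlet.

Stoichiometric O₂ = 3.5 × 148 = 518 lbmol/h; O₂ fed = 518 × 1.168 = 605 lbmol/h.
Fuel reacted = 0.71 × 148 → ξ = 105.1 lbmol/h.
Outlet (n = n₀ + ν ξ):
  C₂H₆: 148 − 1(105.1) = 42.92
  O₂: 605 − 3.5(105.1) = 237.2
  CO₂: 0 + 2(105.1) = 210.2
  H₂O: 0 + 3(105.1) = 315.2
Total out = 805.6 lbmol/h; y_CO₂ = 210.2 / 805.6 = 0.2609.

0.261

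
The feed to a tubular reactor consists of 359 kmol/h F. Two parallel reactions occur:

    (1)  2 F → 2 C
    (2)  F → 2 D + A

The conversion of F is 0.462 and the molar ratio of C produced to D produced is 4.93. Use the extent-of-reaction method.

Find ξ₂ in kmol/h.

ξ₂ = 15.3 kmol/h

Conversion of F: F consumed = 0.462 × 359 = 165.9 kmol/h = 2ξ₁ + 1ξ₂.
Selectivity: 2ξ₁ / (2ξ₂) = 4.93 → ξ₁ = 4.93 ξ₂.
Substitute: (2·4.93 + 1) ξ₂ = 165.9 → ξ₂ = 15.27 kmol/h, ξ₁ = 75.29 kmol/h.
Outlet amounts (n = n₀ + Σ ν·ξ):
  F: 359 − 2(75.29) − 1(15.27) = 193.1
  C: 0 + 2(75.29) = 150.6
  D: 0 + 2(15.27) = 30.54
  A: 0 + 1(15.27) = 15.27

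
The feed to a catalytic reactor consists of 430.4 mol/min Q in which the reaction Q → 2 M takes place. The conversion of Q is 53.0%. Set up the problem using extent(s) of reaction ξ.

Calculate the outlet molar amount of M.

456 mol/min

Q reacted = 0.53 × 430.4 = 228.1 mol/min; ν_Q = −1, so ξ = 228.1/1 = 228.1 mol/min.
Outlet amounts (n = n₀ + ν ξ):
  Q: 430.4 − 1(228.1) = 202.3
  M: 0 + 2(228.1) = 456.2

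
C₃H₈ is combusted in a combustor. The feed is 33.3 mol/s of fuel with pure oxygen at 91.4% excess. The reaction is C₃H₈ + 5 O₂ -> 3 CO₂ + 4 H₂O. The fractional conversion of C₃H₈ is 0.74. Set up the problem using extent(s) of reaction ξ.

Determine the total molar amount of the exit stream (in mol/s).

Stoichiometric O₂ = 5 × 33.3 = 166.5 mol/s; O₂ fed = 166.5 × 1.914 = 318.7 mol/s.
Fuel reacted = 0.74 × 33.3 → ξ = 24.64 mol/s.
Outlet (n = n₀ + ν ξ):
  C₃H₈: 33.3 − 1(24.64) = 8.658
  O₂: 318.7 − 5(24.64) = 195.5
  CO₂: 0 + 3(24.64) = 73.93
  H₂O: 0 + 4(24.64) = 98.57
Total out = 8.658 + 195.5 + 73.93 + 98.57 = 376.6 mol/s.

377 mol/s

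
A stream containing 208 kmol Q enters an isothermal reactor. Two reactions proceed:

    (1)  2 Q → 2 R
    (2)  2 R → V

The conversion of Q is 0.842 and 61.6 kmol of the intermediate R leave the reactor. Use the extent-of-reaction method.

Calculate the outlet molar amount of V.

Conversion of Q: Q consumed = 2ξ₁ = 0.842 × 208 → ξ₁ = 87.57 kmol.
R balance: n_R = 0 + 2ξ₁ − 2ξ₂ = 61.6 → ξ₂ = (2·87.57 − 61.6)/2 = 56.77 kmol.
Outlet amounts (n = n₀ + Σ ν·ξ):
  Q: 208 − 2(87.57) = 32.86
  R: 0 + 2(87.57) − 2(56.77) = 61.6
  V: 0 + 1(56.77) = 56.77

56.8 kmol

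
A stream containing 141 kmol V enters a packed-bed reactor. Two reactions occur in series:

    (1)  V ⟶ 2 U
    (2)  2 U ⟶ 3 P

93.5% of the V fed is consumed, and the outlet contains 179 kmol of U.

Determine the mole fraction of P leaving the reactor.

0.403

Conversion of V: V consumed = 1ξ₁ = 0.935 × 141 → ξ₁ = 131.8 kmol.
U balance: n_U = 0 + 2ξ₁ − 2ξ₂ = 179 → ξ₂ = (2·131.8 − 179)/2 = 42.34 kmol.
Outlet amounts (n = n₀ + Σ ν·ξ):
  V: 141 − 1(131.8) = 9.165
  U: 0 + 2(131.8) − 2(42.34) = 179
  P: 0 + 3(42.34) = 127
Total out = 315.2 kmol; y_P = 127 / 315.2 = 0.403.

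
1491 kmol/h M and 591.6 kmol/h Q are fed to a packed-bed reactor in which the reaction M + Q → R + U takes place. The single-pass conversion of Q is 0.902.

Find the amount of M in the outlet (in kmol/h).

957 kmol/h

Q reacted = 0.902 × 591.6 = 533.6 kmol/h; ν_Q = −1, so ξ = 533.6/1 = 533.6 kmol/h.
Outlet amounts (n = n₀ + ν ξ):
  M: 1491 − 1(533.6) = 957.4
  Q: 591.6 − 1(533.6) = 57.98
  R: 0 + 1(533.6) = 533.6
  U: 0 + 1(533.6) = 533.6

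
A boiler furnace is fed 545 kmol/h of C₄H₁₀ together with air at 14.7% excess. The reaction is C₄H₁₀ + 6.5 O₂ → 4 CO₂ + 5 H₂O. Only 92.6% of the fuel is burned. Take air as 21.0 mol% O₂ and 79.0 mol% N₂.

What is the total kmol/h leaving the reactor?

20700 kmol/h

Stoichiometric O₂ = 6.5 × 545 = 3542 kmol/h; O₂ fed = 3542 × 1.147 = 4063 kmol/h.
N₂ fed = 4063 × 79/21 = 15290 kmol/h.
Fuel reacted = 0.926 × 545 → ξ = 504.7 kmol/h.
Outlet (n = n₀ + ν ξ):
  C₄H₁₀: 545 − 1(504.7) = 40.33
  O₂: 4063 − 6.5(504.7) = 782.9
  N₂: 15290 (inert)
  CO₂: 0 + 4(504.7) = 2019
  H₂O: 0 + 5(504.7) = 2523
Total out = 40.33 + 782.9 + 15290 + 2019 + 2523 = 20650 kmol/h.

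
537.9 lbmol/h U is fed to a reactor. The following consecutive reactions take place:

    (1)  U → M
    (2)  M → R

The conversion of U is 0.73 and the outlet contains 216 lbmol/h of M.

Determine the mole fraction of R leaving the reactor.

0.328

Conversion of U: U consumed = 1ξ₁ = 0.73 × 537.9 → ξ₁ = 392.7 lbmol/h.
M balance: n_M = 0 + 1ξ₁ − 1ξ₂ = 216 → ξ₂ = (1·392.7 − 216)/1 = 176.7 lbmol/h.
Outlet amounts (n = n₀ + Σ ν·ξ):
  U: 537.9 − 1(392.7) = 145.2
  M: 0 + 1(392.7) − 1(176.7) = 216
  R: 0 + 1(176.7) = 176.7
Total out = 537.9 lbmol/h; y_R = 176.7 / 537.9 = 0.3284.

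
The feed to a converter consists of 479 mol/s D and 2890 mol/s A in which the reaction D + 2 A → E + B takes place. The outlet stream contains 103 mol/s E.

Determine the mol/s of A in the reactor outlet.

For E: n = n₀ + 1ξ → 103 = 0 + 1ξ, giving ξ = 103 mol/s.
Outlet amounts (n = n₀ + ν ξ):
  D: 479 − 1(103) = 376
  A: 2890 − 2(103) = 2684
  E: 0 + 1(103) = 103
  B: 0 + 1(103) = 103

2680 mol/s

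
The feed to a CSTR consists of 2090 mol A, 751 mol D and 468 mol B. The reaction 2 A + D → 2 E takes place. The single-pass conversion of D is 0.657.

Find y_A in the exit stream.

D reacted = 0.657 × 751 = 493.4 mol; ν_D = −1, so ξ = 493.4/1 = 493.4 mol.
Outlet amounts (n = n₀ + ν ξ):
  A: 2090 − 2(493.4) = 1103
  D: 751 − 1(493.4) = 257.6
  E: 0 + 2(493.4) = 986.8
  B: 468 (inert)
Total out = 2816 mol; y_A = 1103 / 2816 = 0.3918.

0.392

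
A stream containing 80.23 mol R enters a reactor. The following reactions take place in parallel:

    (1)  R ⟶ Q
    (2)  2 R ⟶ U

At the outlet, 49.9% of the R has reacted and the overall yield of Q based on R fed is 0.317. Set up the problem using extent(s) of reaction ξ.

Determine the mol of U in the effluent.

7.3 mol

Yield of Q: 1ξ₁ / 80.23 = 0.317 → ξ₁ = 25.43 mol.
Conversion of R: 1ξ₁ + 2ξ₂ = 0.499 × 80.23 = 40.03 → ξ₂ = 7.301 mol.
Outlet amounts (n = n₀ + Σ ν·ξ):
  R: 80.23 − 1(25.43) − 2(7.301) = 40.2
  Q: 0 + 1(25.43) = 25.43
  U: 0 + 1(7.301) = 7.301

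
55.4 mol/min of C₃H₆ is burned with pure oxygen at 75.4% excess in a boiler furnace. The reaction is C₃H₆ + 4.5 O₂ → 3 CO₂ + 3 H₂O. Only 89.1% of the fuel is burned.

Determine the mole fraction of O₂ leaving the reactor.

0.416

Stoichiometric O₂ = 4.5 × 55.4 = 249.3 mol/min; O₂ fed = 249.3 × 1.754 = 437.3 mol/min.
Fuel reacted = 0.891 × 55.4 → ξ = 49.36 mol/min.
Outlet (n = n₀ + ν ξ):
  C₃H₆: 55.4 − 1(49.36) = 6.039
  O₂: 437.3 − 4.5(49.36) = 215.1
  CO₂: 0 + 3(49.36) = 148.1
  H₂O: 0 + 3(49.36) = 148.1
Total out = 517.4 mol/min; y_O₂ = 215.1 / 517.4 = 0.4159.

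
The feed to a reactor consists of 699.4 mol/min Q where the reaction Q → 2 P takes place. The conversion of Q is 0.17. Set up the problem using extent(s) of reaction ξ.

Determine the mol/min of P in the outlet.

Q reacted = 0.17 × 699.4 = 118.9 mol/min; ν_Q = −1, so ξ = 118.9/1 = 118.9 mol/min.
Outlet amounts (n = n₀ + ν ξ):
  Q: 699.4 − 1(118.9) = 580.5
  P: 0 + 2(118.9) = 237.8

238 mol/min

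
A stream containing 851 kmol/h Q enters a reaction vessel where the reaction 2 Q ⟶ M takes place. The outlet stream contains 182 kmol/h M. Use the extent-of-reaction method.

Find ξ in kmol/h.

For M: n = n₀ + 1ξ → 182 = 0 + 1ξ, giving ξ = 182 kmol/h.
Outlet amounts (n = n₀ + ν ξ):
  Q: 851 − 2(182) = 487
  M: 0 + 1(182) = 182

ξ = 182 kmol/h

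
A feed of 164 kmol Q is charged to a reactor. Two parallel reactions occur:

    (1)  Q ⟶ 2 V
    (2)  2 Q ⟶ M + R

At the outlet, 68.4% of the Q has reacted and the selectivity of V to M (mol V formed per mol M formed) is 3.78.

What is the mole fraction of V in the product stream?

Conversion of Q: Q consumed = 0.684 × 164 = 112.2 kmol = 1ξ₁ + 2ξ₂.
Selectivity: 2ξ₁ / (1ξ₂) = 3.78 → ξ₁ = 1.89 ξ₂.
Substitute: (1·1.89 + 2) ξ₂ = 112.2 → ξ₂ = 28.84 kmol, ξ₁ = 54.5 kmol.
Outlet amounts (n = n₀ + Σ ν·ξ):
  Q: 164 − 1(54.5) − 2(28.84) = 51.82
  V: 0 + 2(54.5) = 109
  M: 0 + 1(28.84) = 28.84
  R: 0 + 1(28.84) = 28.84
Total out = 218.5 kmol; y_V = 109 / 218.5 = 0.4989.

0.499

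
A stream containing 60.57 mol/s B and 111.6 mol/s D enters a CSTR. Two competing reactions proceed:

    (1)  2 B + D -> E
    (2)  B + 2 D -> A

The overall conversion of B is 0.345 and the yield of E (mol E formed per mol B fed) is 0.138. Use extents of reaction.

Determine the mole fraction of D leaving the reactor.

Yield of E: 1ξ₁ / 60.57 = 0.138 → ξ₁ = 8.359 mol/s.
Conversion of B: 2ξ₁ + 1ξ₂ = 0.345 × 60.57 = 20.9 → ξ₂ = 4.179 mol/s.
Outlet amounts (n = n₀ + Σ ν·ξ):
  B: 60.57 − 2(8.359) − 1(4.179) = 39.67
  D: 111.6 − 1(8.359) − 2(4.179) = 94.88
  E: 0 + 1(8.359) = 8.359
  A: 0 + 1(4.179) = 4.179
Total out = 147.1 mol/s; y_D = 94.88 / 147.1 = 0.645.

0.645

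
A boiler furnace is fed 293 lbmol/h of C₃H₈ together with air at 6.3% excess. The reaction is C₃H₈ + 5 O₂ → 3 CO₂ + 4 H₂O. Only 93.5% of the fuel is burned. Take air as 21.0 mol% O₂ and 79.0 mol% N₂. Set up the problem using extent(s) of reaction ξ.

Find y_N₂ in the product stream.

Stoichiometric O₂ = 5 × 293 = 1465 lbmol/h; O₂ fed = 1465 × 1.063 = 1557 lbmol/h.
N₂ fed = 1557 × 79/21 = 5858 lbmol/h.
Fuel reacted = 0.935 × 293 → ξ = 274 lbmol/h.
Outlet (n = n₀ + ν ξ):
  C₃H₈: 293 − 1(274) = 19.04
  O₂: 1557 − 5(274) = 187.5
  N₂: 5858 (inert)
  CO₂: 0 + 3(274) = 821.9
  H₂O: 0 + 4(274) = 1096
Total out = 7983 lbmol/h; y_N₂ = 5858 / 7983 = 0.7339.

0.734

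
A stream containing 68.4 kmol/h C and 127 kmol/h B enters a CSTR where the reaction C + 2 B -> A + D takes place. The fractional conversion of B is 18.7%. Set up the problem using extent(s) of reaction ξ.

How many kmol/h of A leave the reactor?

B reacted = 0.187 × 127 = 23.75 kmol/h; ν_B = −2, so ξ = 23.75/2 = 11.87 kmol/h.
Outlet amounts (n = n₀ + ν ξ):
  C: 68.4 − 1(11.87) = 56.53
  B: 127 − 2(11.87) = 103.3
  A: 0 + 1(11.87) = 11.87
  D: 0 + 1(11.87) = 11.87

11.9 kmol/h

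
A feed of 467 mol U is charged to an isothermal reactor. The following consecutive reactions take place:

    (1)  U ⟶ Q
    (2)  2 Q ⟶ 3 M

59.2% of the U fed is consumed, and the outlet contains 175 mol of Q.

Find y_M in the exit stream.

Conversion of U: U consumed = 1ξ₁ = 0.592 × 467 → ξ₁ = 276.5 mol.
Q balance: n_Q = 0 + 1ξ₁ − 2ξ₂ = 175 → ξ₂ = (1·276.5 − 175)/2 = 50.73 mol.
Outlet amounts (n = n₀ + Σ ν·ξ):
  U: 467 − 1(276.5) = 190.5
  Q: 0 + 1(276.5) − 2(50.73) = 175
  M: 0 + 3(50.73) = 152.2
Total out = 517.7 mol; y_M = 152.2 / 517.7 = 0.294.

0.294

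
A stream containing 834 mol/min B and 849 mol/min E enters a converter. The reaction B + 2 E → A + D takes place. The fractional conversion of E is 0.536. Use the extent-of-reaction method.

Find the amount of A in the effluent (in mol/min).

E reacted = 0.536 × 849 = 455.1 mol/min; ν_E = −2, so ξ = 455.1/2 = 227.5 mol/min.
Outlet amounts (n = n₀ + ν ξ):
  B: 834 − 1(227.5) = 606.5
  E: 849 − 2(227.5) = 393.9
  A: 0 + 1(227.5) = 227.5
  D: 0 + 1(227.5) = 227.5

228 mol/min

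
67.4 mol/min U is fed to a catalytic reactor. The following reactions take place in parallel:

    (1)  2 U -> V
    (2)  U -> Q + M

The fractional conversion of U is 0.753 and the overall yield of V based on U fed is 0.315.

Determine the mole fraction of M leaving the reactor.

0.152

Yield of V: 1ξ₁ / 67.4 = 0.315 → ξ₁ = 21.23 mol/min.
Conversion of U: 2ξ₁ + 1ξ₂ = 0.753 × 67.4 = 50.75 → ξ₂ = 8.29 mol/min.
Outlet amounts (n = n₀ + Σ ν·ξ):
  U: 67.4 − 2(21.23) − 1(8.29) = 16.65
  V: 0 + 1(21.23) = 21.23
  Q: 0 + 1(8.29) = 8.29
  M: 0 + 1(8.29) = 8.29
Total out = 54.46 mol/min; y_M = 8.29 / 54.46 = 0.1522.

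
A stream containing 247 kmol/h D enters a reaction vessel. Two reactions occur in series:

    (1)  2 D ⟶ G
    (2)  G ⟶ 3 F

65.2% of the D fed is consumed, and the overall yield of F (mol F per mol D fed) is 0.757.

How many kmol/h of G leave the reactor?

Conversion of D: D consumed = 2ξ₁ = 0.652 × 247 → ξ₁ = 80.52 kmol/h.
Yield of F: 3ξ₂ / 247 = 0.757 → ξ₂ = 62.33 kmol/h.
Outlet amounts (n = n₀ + Σ ν·ξ):
  D: 247 − 2(80.52) = 85.96
  G: 0 + 1(80.52) − 1(62.33) = 18.2
  F: 0 + 3(62.33) = 187

18.2 kmol/h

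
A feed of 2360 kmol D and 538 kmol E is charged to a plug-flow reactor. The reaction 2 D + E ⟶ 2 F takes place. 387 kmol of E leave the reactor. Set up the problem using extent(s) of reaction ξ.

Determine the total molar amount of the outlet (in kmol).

2750 kmol

For E: n = n₀ − 1ξ → 387 = 538 − 1ξ, giving ξ = 151 kmol.
Outlet amounts (n = n₀ + ν ξ):
  D: 2360 − 2(151) = 2058
  E: 538 − 1(151) = 387
  F: 0 + 2(151) = 302
Total out = 2058 + 387 + 302 = 2747 kmol.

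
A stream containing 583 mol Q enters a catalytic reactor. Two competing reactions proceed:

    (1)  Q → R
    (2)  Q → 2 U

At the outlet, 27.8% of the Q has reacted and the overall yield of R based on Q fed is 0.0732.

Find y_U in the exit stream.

Yield of R: 1ξ₁ / 583 = 0.0732 → ξ₁ = 42.68 mol.
Conversion of Q: 1ξ₁ + 1ξ₂ = 0.278 × 583 = 162.1 → ξ₂ = 119.4 mol.
Outlet amounts (n = n₀ + Σ ν·ξ):
  Q: 583 − 1(42.68) − 1(119.4) = 420.9
  R: 0 + 1(42.68) = 42.68
  U: 0 + 2(119.4) = 238.8
Total out = 702.4 mol; y_U = 238.8 / 702.4 = 0.34.

0.34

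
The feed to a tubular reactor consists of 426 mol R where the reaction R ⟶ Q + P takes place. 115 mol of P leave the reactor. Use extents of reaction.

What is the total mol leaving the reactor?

For P: n = n₀ + 1ξ → 115 = 0 + 1ξ, giving ξ = 115 mol.
Outlet amounts (n = n₀ + ν ξ):
  R: 426 − 1(115) = 311
  Q: 0 + 1(115) = 115
  P: 0 + 1(115) = 115
Total out = 311 + 115 + 115 = 541 mol.

541 mol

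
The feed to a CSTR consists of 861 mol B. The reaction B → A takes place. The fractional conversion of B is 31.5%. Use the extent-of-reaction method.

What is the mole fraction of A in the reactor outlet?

0.315

B reacted = 0.315 × 861 = 271.2 mol; ν_B = −1, so ξ = 271.2/1 = 271.2 mol.
Outlet amounts (n = n₀ + ν ξ):
  B: 861 − 1(271.2) = 589.8
  A: 0 + 1(271.2) = 271.2
Total out = 861 mol; y_A = 271.2 / 861 = 0.315.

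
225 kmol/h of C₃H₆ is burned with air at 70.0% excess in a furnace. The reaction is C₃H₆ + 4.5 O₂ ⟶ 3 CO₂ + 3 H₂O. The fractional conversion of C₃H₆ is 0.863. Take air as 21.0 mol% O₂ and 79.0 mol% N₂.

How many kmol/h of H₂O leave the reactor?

Stoichiometric O₂ = 4.5 × 225 = 1012 kmol/h; O₂ fed = 1012 × 1.700 = 1721 kmol/h.
N₂ fed = 1721 × 79/21 = 6475 kmol/h.
Fuel reacted = 0.863 × 225 → ξ = 194.2 kmol/h.
Outlet (n = n₀ + ν ξ):
  C₃H₆: 225 − 1(194.2) = 30.82
  O₂: 1721 − 4.5(194.2) = 847.5
  N₂: 6475 (inert)
  CO₂: 0 + 3(194.2) = 582.5
  H₂O: 0 + 3(194.2) = 582.5

583 kmol/h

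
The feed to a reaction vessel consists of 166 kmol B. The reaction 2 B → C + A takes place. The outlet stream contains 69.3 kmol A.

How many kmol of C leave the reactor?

69.3 kmol

For A: n = n₀ + 1ξ → 69.3 = 0 + 1ξ, giving ξ = 69.3 kmol.
Outlet amounts (n = n₀ + ν ξ):
  B: 166 − 2(69.3) = 27.4
  C: 0 + 1(69.3) = 69.3
  A: 0 + 1(69.3) = 69.3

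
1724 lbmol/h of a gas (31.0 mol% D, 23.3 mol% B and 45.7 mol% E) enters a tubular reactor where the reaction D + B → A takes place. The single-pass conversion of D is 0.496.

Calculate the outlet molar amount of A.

D reacted = 0.496 × 534.4 = 265.1 lbmol/h; ν_D = −1, so ξ = 265.1/1 = 265.1 lbmol/h.
Outlet amounts (n = n₀ + ν ξ):
  D: 534.4 − 1(265.1) = 269.4
  B: 401.7 − 1(265.1) = 136.6
  A: 0 + 1(265.1) = 265.1
  E: 787.9 (inert)

265 lbmol/h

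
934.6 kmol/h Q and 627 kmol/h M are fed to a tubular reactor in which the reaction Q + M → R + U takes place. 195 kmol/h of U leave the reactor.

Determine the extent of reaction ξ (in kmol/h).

For U: n = n₀ + 1ξ → 195 = 0 + 1ξ, giving ξ = 195 kmol/h.
Outlet amounts (n = n₀ + ν ξ):
  Q: 934.6 − 1(195) = 739.6
  M: 627 − 1(195) = 432
  R: 0 + 1(195) = 195
  U: 0 + 1(195) = 195

ξ = 195 kmol/h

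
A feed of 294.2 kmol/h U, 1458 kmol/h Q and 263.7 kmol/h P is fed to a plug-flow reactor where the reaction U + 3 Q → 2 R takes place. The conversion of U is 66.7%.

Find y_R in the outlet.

0.242

U reacted = 0.667 × 294.2 = 196.2 kmol/h; ν_U = −1, so ξ = 196.2/1 = 196.2 kmol/h.
Outlet amounts (n = n₀ + ν ξ):
  U: 294.2 − 1(196.2) = 97.97
  Q: 1458 − 3(196.2) = 869.3
  R: 0 + 2(196.2) = 392.5
  P: 263.7 (inert)
Total out = 1623 kmol/h; y_R = 392.5 / 1623 = 0.2417.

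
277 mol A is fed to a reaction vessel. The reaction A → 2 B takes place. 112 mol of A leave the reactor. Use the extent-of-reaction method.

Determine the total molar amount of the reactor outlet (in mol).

For A: n = n₀ − 1ξ → 112 = 277 − 1ξ, giving ξ = 165 mol.
Outlet amounts (n = n₀ + ν ξ):
  A: 277 − 1(165) = 112
  B: 0 + 2(165) = 330
Total out = 112 + 330 = 442 mol.

442 mol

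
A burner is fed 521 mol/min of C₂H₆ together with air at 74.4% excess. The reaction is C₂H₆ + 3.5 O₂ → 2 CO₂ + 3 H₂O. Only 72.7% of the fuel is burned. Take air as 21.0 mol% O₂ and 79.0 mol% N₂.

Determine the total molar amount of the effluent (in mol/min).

15900 mol/min

Stoichiometric O₂ = 3.5 × 521 = 1824 mol/min; O₂ fed = 1824 × 1.744 = 3180 mol/min.
N₂ fed = 3180 × 79/21 = 11960 mol/min.
Fuel reacted = 0.727 × 521 → ξ = 378.8 mol/min.
Outlet (n = n₀ + ν ξ):
  C₂H₆: 521 − 1(378.8) = 142.2
  O₂: 3180 − 3.5(378.8) = 1854
  N₂: 11960 (inert)
  CO₂: 0 + 2(378.8) = 757.5
  H₂O: 0 + 3(378.8) = 1136
Total out = 142.2 + 1854 + 11960 + 757.5 + 1136 = 15850 mol/min.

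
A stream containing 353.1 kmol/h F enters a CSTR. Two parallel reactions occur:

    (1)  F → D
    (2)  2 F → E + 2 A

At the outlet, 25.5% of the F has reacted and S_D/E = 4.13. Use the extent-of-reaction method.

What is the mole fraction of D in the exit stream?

0.165

Conversion of F: F consumed = 0.255 × 353.1 = 90.04 kmol/h = 1ξ₁ + 2ξ₂.
Selectivity: 1ξ₁ / (1ξ₂) = 4.13 → ξ₁ = 4.13 ξ₂.
Substitute: (1·4.13 + 2) ξ₂ = 90.04 → ξ₂ = 14.69 kmol/h, ξ₁ = 60.66 kmol/h.
Outlet amounts (n = n₀ + Σ ν·ξ):
  F: 353.1 − 1(60.66) − 2(14.69) = 263.1
  D: 0 + 1(60.66) = 60.66
  E: 0 + 1(14.69) = 14.69
  A: 0 + 2(14.69) = 29.38
Total out = 367.8 kmol/h; y_D = 60.66 / 367.8 = 0.1649.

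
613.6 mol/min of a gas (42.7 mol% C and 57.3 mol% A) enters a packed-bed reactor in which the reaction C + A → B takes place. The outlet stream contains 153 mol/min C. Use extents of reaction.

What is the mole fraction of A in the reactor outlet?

0.481

For C: n = n₀ − 1ξ → 153 = 262 − 1ξ, giving ξ = 109 mol/min.
Outlet amounts (n = n₀ + ν ξ):
  C: 262 − 1(109) = 153
  A: 351.6 − 1(109) = 242.6
  B: 0 + 1(109) = 109
Total out = 504.6 mol/min; y_A = 242.6 / 504.6 = 0.4808.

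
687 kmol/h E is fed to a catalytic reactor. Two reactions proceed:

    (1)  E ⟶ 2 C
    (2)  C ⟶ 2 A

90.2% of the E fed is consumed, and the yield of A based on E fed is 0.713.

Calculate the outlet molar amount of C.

Conversion of E: E consumed = 1ξ₁ = 0.902 × 687 → ξ₁ = 619.7 kmol/h.
Yield of A: 2ξ₂ / 687 = 0.713 → ξ₂ = 244.9 kmol/h.
Outlet amounts (n = n₀ + Σ ν·ξ):
  E: 687 − 1(619.7) = 67.33
  C: 0 + 2(619.7) − 1(244.9) = 994.4
  A: 0 + 2(244.9) = 489.8

994 kmol/h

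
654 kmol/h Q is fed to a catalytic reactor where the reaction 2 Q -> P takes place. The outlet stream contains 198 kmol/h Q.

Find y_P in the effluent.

0.535

For Q: n = n₀ − 2ξ → 198 = 654 − 2ξ, giving ξ = 228 kmol/h.
Outlet amounts (n = n₀ + ν ξ):
  Q: 654 − 2(228) = 198
  P: 0 + 1(228) = 228
Total out = 426 kmol/h; y_P = 228 / 426 = 0.5352.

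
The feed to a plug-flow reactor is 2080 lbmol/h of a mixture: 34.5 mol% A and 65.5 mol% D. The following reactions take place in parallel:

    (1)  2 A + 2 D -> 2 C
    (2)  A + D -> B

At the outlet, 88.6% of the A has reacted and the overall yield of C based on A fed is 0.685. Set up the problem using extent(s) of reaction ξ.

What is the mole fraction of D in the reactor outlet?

0.503

Yield of C: 2ξ₁ / 717.6 = 0.685 → ξ₁ = 245.8 lbmol/h.
Conversion of A: 2ξ₁ + 1ξ₂ = 0.886 × 717.6 = 635.8 → ξ₂ = 144.2 lbmol/h.
Outlet amounts (n = n₀ + Σ ν·ξ):
  A: 717.6 − 2(245.8) − 1(144.2) = 81.81
  D: 1362 − 2(245.8) − 1(144.2) = 726.6
  C: 0 + 2(245.8) = 491.6
  B: 0 + 1(144.2) = 144.2
Total out = 1444 lbmol/h; y_D = 726.6 / 1444 = 0.5031.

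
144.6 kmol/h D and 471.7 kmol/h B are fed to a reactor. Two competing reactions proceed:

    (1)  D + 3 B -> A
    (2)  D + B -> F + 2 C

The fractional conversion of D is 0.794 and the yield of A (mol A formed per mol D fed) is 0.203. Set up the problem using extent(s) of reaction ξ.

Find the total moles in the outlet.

614 kmol/h

Yield of A: 1ξ₁ / 144.6 = 0.203 → ξ₁ = 29.35 kmol/h.
Conversion of D: 1ξ₁ + 1ξ₂ = 0.794 × 144.6 = 114.8 → ξ₂ = 85.46 kmol/h.
Outlet amounts (n = n₀ + Σ ν·ξ):
  D: 144.6 − 1(29.35) − 1(85.46) = 29.79
  B: 471.7 − 3(29.35) − 1(85.46) = 298.2
  A: 0 + 1(29.35) = 29.35
  F: 0 + 1(85.46) = 85.46
  C: 0 + 2(85.46) = 170.9
Total out = 29.79 + 298.2 + 29.35 + 85.46 + 170.9 = 613.7 kmol/h.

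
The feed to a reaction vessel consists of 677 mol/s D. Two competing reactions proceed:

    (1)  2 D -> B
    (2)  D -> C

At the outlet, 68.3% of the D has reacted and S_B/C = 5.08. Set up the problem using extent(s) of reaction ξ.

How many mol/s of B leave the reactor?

210 mol/s

Conversion of D: D consumed = 0.683 × 677 = 462.4 mol/s = 2ξ₁ + 1ξ₂.
Selectivity: 1ξ₁ / (1ξ₂) = 5.08 → ξ₁ = 5.08 ξ₂.
Substitute: (2·5.08 + 1) ξ₂ = 462.4 → ξ₂ = 41.43 mol/s, ξ₁ = 210.5 mol/s.
Outlet amounts (n = n₀ + Σ ν·ξ):
  D: 677 − 2(210.5) − 1(41.43) = 214.6
  B: 0 + 1(210.5) = 210.5
  C: 0 + 1(41.43) = 41.43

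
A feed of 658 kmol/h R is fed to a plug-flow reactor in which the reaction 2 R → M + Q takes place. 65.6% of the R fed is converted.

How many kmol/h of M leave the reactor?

R reacted = 0.656 × 658 = 431.6 kmol/h; ν_R = −2, so ξ = 431.6/2 = 215.8 kmol/h.
Outlet amounts (n = n₀ + ν ξ):
  R: 658 − 2(215.8) = 226.4
  M: 0 + 1(215.8) = 215.8
  Q: 0 + 1(215.8) = 215.8

216 kmol/h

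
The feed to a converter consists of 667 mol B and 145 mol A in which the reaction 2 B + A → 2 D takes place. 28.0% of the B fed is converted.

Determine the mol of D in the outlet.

187 mol

B reacted = 0.28 × 667 = 186.8 mol; ν_B = −2, so ξ = 186.8/2 = 93.38 mol.
Outlet amounts (n = n₀ + ν ξ):
  B: 667 − 2(93.38) = 480.2
  A: 145 − 1(93.38) = 51.62
  D: 0 + 2(93.38) = 186.8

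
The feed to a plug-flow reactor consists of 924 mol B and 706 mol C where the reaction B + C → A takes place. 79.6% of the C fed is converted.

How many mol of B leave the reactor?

C reacted = 0.796 × 706 = 562 mol; ν_C = −1, so ξ = 562/1 = 562 mol.
Outlet amounts (n = n₀ + ν ξ):
  B: 924 − 1(562) = 362
  C: 706 − 1(562) = 144
  A: 0 + 1(562) = 562

362 mol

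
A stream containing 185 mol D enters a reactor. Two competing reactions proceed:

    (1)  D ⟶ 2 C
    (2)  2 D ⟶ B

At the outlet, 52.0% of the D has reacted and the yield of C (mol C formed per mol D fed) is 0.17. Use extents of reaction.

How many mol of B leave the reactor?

Yield of C: 2ξ₁ / 185 = 0.17 → ξ₁ = 15.73 mol.
Conversion of D: 1ξ₁ + 2ξ₂ = 0.52 × 185 = 96.2 → ξ₂ = 40.24 mol.
Outlet amounts (n = n₀ + Σ ν·ξ):
  D: 185 − 1(15.73) − 2(40.24) = 88.8
  C: 0 + 2(15.73) = 31.45
  B: 0 + 1(40.24) = 40.24

40.2 mol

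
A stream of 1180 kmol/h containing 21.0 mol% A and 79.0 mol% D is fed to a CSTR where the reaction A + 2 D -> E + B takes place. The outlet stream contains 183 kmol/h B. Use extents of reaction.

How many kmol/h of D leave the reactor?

For B: n = n₀ + 1ξ → 183 = 0 + 1ξ, giving ξ = 183 kmol/h.
Outlet amounts (n = n₀ + ν ξ):
  A: 247.8 − 1(183) = 64.8
  D: 932.2 − 2(183) = 566.2
  E: 0 + 1(183) = 183
  B: 0 + 1(183) = 183

566 kmol/h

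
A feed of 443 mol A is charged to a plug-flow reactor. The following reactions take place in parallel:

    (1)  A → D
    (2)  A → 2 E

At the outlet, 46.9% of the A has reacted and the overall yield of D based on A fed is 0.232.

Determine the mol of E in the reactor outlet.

Yield of D: 1ξ₁ / 443 = 0.232 → ξ₁ = 102.8 mol.
Conversion of A: 1ξ₁ + 1ξ₂ = 0.469 × 443 = 207.8 → ξ₂ = 105 mol.
Outlet amounts (n = n₀ + Σ ν·ξ):
  A: 443 − 1(102.8) − 1(105) = 235.2
  D: 0 + 1(102.8) = 102.8
  E: 0 + 2(105) = 210

210 mol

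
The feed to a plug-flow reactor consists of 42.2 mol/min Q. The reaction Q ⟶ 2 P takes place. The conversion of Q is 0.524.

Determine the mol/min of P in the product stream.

Q reacted = 0.524 × 42.2 = 22.11 mol/min; ν_Q = −1, so ξ = 22.11/1 = 22.11 mol/min.
Outlet amounts (n = n₀ + ν ξ):
  Q: 42.2 − 1(22.11) = 20.09
  P: 0 + 2(22.11) = 44.23

44.2 mol/min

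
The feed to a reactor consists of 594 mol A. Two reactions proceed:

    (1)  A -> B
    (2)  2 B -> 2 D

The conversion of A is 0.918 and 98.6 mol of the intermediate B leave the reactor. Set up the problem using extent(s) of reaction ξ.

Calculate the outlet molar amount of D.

447 mol

Conversion of A: A consumed = 1ξ₁ = 0.918 × 594 → ξ₁ = 545.3 mol.
B balance: n_B = 0 + 1ξ₁ − 2ξ₂ = 98.6 → ξ₂ = (1·545.3 − 98.6)/2 = 223.3 mol.
Outlet amounts (n = n₀ + Σ ν·ξ):
  A: 594 − 1(545.3) = 48.71
  B: 0 + 1(545.3) − 2(223.3) = 98.6
  D: 0 + 2(223.3) = 446.7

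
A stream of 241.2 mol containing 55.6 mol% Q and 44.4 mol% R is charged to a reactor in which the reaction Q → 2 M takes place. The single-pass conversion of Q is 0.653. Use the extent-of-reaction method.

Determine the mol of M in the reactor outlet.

Q reacted = 0.653 × 134.1 = 87.57 mol; ν_Q = −1, so ξ = 87.57/1 = 87.57 mol.
Outlet amounts (n = n₀ + ν ξ):
  Q: 134.1 − 1(87.57) = 46.54
  M: 0 + 2(87.57) = 175.1
  R: 107.1 (inert)

175 mol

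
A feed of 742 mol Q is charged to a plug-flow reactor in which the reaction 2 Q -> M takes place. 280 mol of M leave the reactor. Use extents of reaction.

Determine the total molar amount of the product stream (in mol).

For M: n = n₀ + 1ξ → 280 = 0 + 1ξ, giving ξ = 280 mol.
Outlet amounts (n = n₀ + ν ξ):
  Q: 742 − 2(280) = 182
  M: 0 + 1(280) = 280
Total out = 182 + 280 = 462 mol.

462 mol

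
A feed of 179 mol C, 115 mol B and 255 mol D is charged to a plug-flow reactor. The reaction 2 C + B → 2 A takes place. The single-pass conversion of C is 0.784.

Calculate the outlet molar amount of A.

140 mol

C reacted = 0.784 × 179 = 140.3 mol; ν_C = −2, so ξ = 140.3/2 = 70.17 mol.
Outlet amounts (n = n₀ + ν ξ):
  C: 179 − 2(70.17) = 38.66
  B: 115 − 1(70.17) = 44.83
  A: 0 + 2(70.17) = 140.3
  D: 255 (inert)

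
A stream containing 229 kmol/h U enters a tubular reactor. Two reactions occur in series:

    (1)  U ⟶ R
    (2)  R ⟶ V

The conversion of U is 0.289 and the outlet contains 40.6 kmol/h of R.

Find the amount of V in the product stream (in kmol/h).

Conversion of U: U consumed = 1ξ₁ = 0.289 × 229 → ξ₁ = 66.18 kmol/h.
R balance: n_R = 0 + 1ξ₁ − 1ξ₂ = 40.6 → ξ₂ = (1·66.18 − 40.6)/1 = 25.58 kmol/h.
Outlet amounts (n = n₀ + Σ ν·ξ):
  U: 229 − 1(66.18) = 162.8
  R: 0 + 1(66.18) − 1(25.58) = 40.6
  V: 0 + 1(25.58) = 25.58

25.6 kmol/h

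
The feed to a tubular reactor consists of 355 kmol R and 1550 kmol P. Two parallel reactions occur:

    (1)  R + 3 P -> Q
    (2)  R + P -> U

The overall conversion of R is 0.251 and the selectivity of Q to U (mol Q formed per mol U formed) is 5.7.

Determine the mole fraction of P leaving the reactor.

Conversion of R: R consumed = 0.251 × 355 = 89.11 kmol = 1ξ₁ + 1ξ₂.
Selectivity: 1ξ₁ / (1ξ₂) = 5.7 → ξ₁ = 5.7 ξ₂.
Substitute: (1·5.7 + 1) ξ₂ = 89.11 → ξ₂ = 13.3 kmol, ξ₁ = 75.81 kmol.
Outlet amounts (n = n₀ + Σ ν·ξ):
  R: 355 − 1(75.81) − 1(13.3) = 265.9
  P: 1550 − 3(75.81) − 1(13.3) = 1309
  Q: 0 + 1(75.81) = 75.81
  U: 0 + 1(13.3) = 13.3
Total out = 1664 kmol; y_P = 1309 / 1664 = 0.7867.

0.787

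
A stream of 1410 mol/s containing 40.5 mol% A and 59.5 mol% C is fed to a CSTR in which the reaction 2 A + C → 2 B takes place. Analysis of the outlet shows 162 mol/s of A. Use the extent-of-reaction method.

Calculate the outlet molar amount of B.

409 mol/s

For A: n = n₀ − 2ξ → 162 = 571 − 2ξ, giving ξ = 204.5 mol/s.
Outlet amounts (n = n₀ + ν ξ):
  A: 571 − 2(204.5) = 162
  C: 839 − 1(204.5) = 634.4
  B: 0 + 2(204.5) = 409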